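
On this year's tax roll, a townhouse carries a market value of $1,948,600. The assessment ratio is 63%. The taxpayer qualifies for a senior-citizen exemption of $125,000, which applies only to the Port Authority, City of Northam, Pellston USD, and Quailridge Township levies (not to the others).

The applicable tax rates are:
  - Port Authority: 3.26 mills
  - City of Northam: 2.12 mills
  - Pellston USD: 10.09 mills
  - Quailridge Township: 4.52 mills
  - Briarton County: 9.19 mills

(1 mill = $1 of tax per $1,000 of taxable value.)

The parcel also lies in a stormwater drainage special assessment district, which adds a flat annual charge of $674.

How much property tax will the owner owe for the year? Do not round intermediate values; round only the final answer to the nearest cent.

Assessed value = $1,948,600 × 0.63 = $1,227,618
Port Authority: ($1,227,618 − $125,000) × 0.00326 = $1,102,618 × 0.00326 = $3,594.53468
City of Northam: ($1,227,618 − $125,000) × 0.00212 = $1,102,618 × 0.00212 = $2,337.55016
Pellston USD: ($1,227,618 − $125,000) × 0.01009 = $1,102,618 × 0.01009 = $11,125.41562
Quailridge Township: ($1,227,618 − $125,000) × 0.00452 = $1,102,618 × 0.00452 = $4,983.83336
Briarton County: $1,227,618 × 0.00919 = $11,281.80942
Levies subtotal = $33,323.14324
Total = $33,323.14324 + $674 = $33,997.14324

$33,997.14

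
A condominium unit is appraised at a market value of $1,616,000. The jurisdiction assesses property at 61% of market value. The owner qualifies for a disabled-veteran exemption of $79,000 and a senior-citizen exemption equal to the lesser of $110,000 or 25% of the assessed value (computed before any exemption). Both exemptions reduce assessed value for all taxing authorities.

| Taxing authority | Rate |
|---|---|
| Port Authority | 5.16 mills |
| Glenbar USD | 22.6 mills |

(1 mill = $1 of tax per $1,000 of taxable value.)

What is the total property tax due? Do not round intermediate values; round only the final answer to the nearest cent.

$22,118.06

Assessed value = $1,616,000 × 0.61 = $985,760
Senior-citizen exemption = min($110,000, 25% × $985,760) = min($110,000, $246,440) = $110,000 (dollar cap binds)
Taxable value = $985,760 − $79,000 − $110,000 = $796,760
Port Authority: $796,760 × 0.00516 = $4,111.2816
Glenbar USD: $796,760 × 0.0226 = $18,006.776
Total = $22,118.0576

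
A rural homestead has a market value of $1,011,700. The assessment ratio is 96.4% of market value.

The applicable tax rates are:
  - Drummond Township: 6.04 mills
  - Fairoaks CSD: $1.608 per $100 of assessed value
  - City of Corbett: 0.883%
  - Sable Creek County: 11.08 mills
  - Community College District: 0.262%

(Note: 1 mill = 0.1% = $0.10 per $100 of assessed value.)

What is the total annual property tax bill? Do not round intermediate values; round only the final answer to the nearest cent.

$43,546.20

Assessed value = $1,011,700 × 0.964 = $975,278.8
Drummond Township: $975,278.8 × 0.00604 = $5,890.683952
Fairoaks CSD: $975,278.8 × 0.01608 = $15,682.483104
City of Corbett: $975,278.8 × 0.00883 = $8,611.711804
Sable Creek County: $975,278.8 × 0.01108 = $10,806.089104
Community College District: $975,278.8 × 0.00262 = $2,555.230456
Total = $43,546.19842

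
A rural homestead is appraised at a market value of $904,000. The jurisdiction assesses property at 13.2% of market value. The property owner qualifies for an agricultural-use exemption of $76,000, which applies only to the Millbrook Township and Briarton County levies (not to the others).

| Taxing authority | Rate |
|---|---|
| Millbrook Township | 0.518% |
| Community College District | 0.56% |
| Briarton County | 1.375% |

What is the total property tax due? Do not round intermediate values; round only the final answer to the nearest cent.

Assessed value = $904,000 × 0.132 = $119,328
Millbrook Township: ($119,328 − $76,000) × 0.00518 = $43,328 × 0.00518 = $224.43904
Community College District: $119,328 × 0.0056 = $668.2368
Briarton County: ($119,328 − $76,000) × 0.01375 = $43,328 × 0.01375 = $595.76
Total = $1,488.43584

$1,488.44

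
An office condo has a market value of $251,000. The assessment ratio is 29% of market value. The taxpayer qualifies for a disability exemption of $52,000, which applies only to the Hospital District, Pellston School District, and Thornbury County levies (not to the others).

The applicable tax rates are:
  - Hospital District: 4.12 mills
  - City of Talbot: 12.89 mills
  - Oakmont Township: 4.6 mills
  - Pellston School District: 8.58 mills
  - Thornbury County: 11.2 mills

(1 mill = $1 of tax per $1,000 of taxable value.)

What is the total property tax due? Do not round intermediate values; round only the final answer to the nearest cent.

$1,769.98

Assessed value = $251,000 × 0.29 = $72,790
Hospital District: ($72,790 − $52,000) × 0.00412 = $20,790 × 0.00412 = $85.6548
City of Talbot: $72,790 × 0.01289 = $938.2631
Oakmont Township: $72,790 × 0.0046 = $334.834
Pellston School District: ($72,790 − $52,000) × 0.00858 = $20,790 × 0.00858 = $178.3782
Thornbury County: ($72,790 − $52,000) × 0.0112 = $20,790 × 0.0112 = $232.848
Total = $1,769.9781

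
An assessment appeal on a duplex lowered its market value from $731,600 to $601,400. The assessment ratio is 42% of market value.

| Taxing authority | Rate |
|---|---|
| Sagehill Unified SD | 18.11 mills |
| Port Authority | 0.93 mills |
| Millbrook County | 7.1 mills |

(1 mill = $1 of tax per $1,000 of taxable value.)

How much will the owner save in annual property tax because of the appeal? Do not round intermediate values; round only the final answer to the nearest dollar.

$1,429

Old assessed value = $731,600 × 0.42 = $307,272
New assessed value = $601,400 × 0.42 = $252,588
Combined rate = 0.01811 + 0.00093 + 0.0071 = 0.02614
Old tax = $307,272 × 0.02614 = $8,032.09008
New tax = $252,588 × 0.02614 = $6,602.65032
Reduction = $8,032.09008 − $6,602.65032 = $1,429.43976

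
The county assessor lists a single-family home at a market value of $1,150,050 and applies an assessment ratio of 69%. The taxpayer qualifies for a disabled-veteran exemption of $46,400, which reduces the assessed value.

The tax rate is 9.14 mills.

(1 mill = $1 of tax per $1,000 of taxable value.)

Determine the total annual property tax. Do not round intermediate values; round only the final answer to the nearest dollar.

Assessed value = $1,150,050 × 0.69 = $793,534.5
Taxable value = $793,534.5 − $46,400 = $747,134.5
Tax = $747,134.5 × 0.00914 = $6,828.80933

$6,829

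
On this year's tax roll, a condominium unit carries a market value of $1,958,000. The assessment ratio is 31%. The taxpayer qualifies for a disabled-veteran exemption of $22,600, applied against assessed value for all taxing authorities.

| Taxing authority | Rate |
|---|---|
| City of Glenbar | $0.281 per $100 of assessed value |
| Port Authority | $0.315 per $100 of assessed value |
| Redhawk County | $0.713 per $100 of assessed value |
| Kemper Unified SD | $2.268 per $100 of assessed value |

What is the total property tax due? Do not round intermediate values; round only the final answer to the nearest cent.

Assessed value = $1,958,000 × 0.31 = $606,980
Taxable value = $606,980 − $22,600 = $584,380
City of Glenbar: $584,380 × 0.00281 = $1,642.1078
Port Authority: $584,380 × 0.00315 = $1,840.797
Redhawk County: $584,380 × 0.00713 = $4,166.6294
Kemper Unified SD: $584,380 × 0.02268 = $13,253.7384
Total = $1,642.1078 + $1,840.797 + $4,166.6294 + $13,253.7384 = $20,903.2726

$20,903.27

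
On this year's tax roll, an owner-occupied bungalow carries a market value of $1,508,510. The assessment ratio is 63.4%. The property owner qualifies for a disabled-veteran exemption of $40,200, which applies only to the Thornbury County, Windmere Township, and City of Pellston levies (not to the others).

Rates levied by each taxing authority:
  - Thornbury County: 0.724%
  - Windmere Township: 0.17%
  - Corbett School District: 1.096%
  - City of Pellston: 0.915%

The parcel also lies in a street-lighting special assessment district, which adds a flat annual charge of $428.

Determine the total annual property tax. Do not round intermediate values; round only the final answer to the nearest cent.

$27,484.07

Assessed value = $1,508,510 × 0.634 = $956,395.34
Thornbury County: ($956,395.34 − $40,200) × 0.00724 = $916,195.34 × 0.00724 = $6,633.2542616
Windmere Township: ($956,395.34 − $40,200) × 0.0017 = $916,195.34 × 0.0017 = $1,557.532078
Corbett School District: $956,395.34 × 0.01096 = $10,482.0929264
City of Pellston: ($956,395.34 − $40,200) × 0.00915 = $916,195.34 × 0.00915 = $8,383.187361
Levies subtotal = $27,056.066627
Total = $27,056.066627 + $428 = $27,484.066627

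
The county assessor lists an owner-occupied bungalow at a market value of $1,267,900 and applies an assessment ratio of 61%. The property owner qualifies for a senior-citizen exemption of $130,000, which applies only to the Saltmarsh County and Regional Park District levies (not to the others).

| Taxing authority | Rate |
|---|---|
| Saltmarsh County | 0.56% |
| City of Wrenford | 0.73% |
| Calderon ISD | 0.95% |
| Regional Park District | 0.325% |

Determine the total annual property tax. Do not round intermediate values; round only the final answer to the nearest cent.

$18,687.70

Assessed value = $1,267,900 × 0.61 = $773,419
Saltmarsh County: ($773,419 − $130,000) × 0.0056 = $643,419 × 0.0056 = $3,603.1464
City of Wrenford: $773,419 × 0.0073 = $5,645.9587
Calderon ISD: $773,419 × 0.0095 = $7,347.4805
Regional Park District: ($773,419 − $130,000) × 0.00325 = $643,419 × 0.00325 = $2,091.11175
Total = $18,687.69735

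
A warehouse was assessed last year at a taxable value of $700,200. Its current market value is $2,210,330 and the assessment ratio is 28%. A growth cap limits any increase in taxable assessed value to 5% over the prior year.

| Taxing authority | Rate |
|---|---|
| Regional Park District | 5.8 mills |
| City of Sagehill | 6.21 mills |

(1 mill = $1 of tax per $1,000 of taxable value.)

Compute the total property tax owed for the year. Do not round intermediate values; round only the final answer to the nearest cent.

$7,432.90

Uncapped assessed value = $2,210,330 × 0.28 = $618,892.4
Cap limit = $700,200 × 1.05 = $735,210
Taxable assessed value = min($618,892.4, $735,210) = $618,892.4 (cap does not bind)
Regional Park District: $618,892.4 × 0.0058 = $3,589.57592
City of Sagehill: $618,892.4 × 0.00621 = $3,843.321804
Total = $7,432.897724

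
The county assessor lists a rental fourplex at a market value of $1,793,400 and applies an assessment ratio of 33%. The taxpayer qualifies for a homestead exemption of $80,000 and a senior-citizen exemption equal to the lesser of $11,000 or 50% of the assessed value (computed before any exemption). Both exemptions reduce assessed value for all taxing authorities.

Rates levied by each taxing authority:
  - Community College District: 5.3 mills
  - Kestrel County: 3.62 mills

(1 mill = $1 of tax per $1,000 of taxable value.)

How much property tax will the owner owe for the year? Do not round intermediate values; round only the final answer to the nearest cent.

$4,467.33

Assessed value = $1,793,400 × 0.33 = $591,822
Senior-citizen exemption = min($11,000, 50% × $591,822) = min($11,000, $295,911) = $11,000 (dollar cap binds)
Taxable value = $591,822 − $80,000 − $11,000 = $500,822
Community College District: $500,822 × 0.0053 = $2,654.3566
Kestrel County: $500,822 × 0.00362 = $1,812.97564
Total = $4,467.33224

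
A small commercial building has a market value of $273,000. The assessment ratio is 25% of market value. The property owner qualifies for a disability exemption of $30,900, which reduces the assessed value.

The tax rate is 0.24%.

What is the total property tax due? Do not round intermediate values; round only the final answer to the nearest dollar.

$90

Assessed value = $273,000 × 0.25 = $68,250
Taxable value = $68,250 − $30,900 = $37,350
Tax = $37,350 × 0.0024 = $89.64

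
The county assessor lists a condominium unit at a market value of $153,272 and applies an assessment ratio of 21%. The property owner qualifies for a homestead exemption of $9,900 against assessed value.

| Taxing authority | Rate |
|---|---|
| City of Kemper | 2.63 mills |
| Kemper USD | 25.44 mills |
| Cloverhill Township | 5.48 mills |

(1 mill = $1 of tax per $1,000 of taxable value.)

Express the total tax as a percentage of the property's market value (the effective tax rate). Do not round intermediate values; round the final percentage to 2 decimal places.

Assessed value = $153,272 × 0.21 = $32,187.12
Taxable value = $32,187.12 − $9,900 = $22,287.12
City of Kemper: $22,287.12 × 0.00263 = $58.6151256
Kemper USD: $22,287.12 × 0.02544 = $566.9843328
Cloverhill Township: $22,287.12 × 0.00548 = $122.1334176
Total tax = $747.732876
Effective rate = $747.732876 ÷ $153,272 = 0.49% of market value

0.49%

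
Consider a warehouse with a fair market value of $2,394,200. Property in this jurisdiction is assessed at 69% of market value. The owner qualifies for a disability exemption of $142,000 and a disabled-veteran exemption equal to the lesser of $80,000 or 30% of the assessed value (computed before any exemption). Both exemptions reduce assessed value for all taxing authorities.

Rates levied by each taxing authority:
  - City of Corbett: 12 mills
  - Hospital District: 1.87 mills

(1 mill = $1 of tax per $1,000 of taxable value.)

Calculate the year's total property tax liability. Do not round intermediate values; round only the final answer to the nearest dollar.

$19,834

Assessed value = $2,394,200 × 0.69 = $1,651,998
Disabled-veteran exemption = min($80,000, 30% × $1,651,998) = min($80,000, $495,599.4) = $80,000 (dollar cap binds)
Taxable value = $1,651,998 − $142,000 − $80,000 = $1,429,998
City of Corbett: $1,429,998 × 0.012 = $17,159.976
Hospital District: $1,429,998 × 0.00187 = $2,674.09626
Total = $19,834.07226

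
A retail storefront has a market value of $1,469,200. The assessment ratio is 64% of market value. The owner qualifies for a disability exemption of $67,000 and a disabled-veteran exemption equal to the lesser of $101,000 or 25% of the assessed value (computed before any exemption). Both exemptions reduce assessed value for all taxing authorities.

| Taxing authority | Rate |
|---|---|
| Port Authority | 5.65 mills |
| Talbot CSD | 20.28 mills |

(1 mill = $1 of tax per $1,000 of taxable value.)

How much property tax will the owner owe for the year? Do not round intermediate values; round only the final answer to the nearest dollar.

$20,025

Assessed value = $1,469,200 × 0.64 = $940,288
Disabled-veteran exemption = min($101,000, 25% × $940,288) = min($101,000, $235,072) = $101,000 (dollar cap binds)
Taxable value = $940,288 − $67,000 − $101,000 = $772,288
Port Authority: $772,288 × 0.00565 = $4,363.4272
Talbot CSD: $772,288 × 0.02028 = $15,662.00064
Total = $20,025.42784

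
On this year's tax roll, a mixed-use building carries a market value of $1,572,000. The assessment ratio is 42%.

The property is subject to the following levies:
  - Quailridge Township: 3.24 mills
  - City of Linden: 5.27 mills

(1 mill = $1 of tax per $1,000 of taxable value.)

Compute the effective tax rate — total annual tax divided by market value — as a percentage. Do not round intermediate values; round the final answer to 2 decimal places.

Assessed value = $1,572,000 × 0.42 = $660,240
Quailridge Township: $660,240 × 0.00324 = $2,139.1776
City of Linden: $660,240 × 0.00527 = $3,479.4648
Total tax = $5,618.6424
Effective rate = $5,618.6424 ÷ $1,572,000 = 0.36% of market value

0.36%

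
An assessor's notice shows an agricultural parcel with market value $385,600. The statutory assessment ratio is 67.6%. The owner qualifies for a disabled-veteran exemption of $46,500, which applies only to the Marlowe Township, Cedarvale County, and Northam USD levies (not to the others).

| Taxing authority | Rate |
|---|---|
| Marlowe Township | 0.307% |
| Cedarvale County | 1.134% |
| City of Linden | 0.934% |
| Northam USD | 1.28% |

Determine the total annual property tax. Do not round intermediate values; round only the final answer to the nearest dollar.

Assessed value = $385,600 × 0.676 = $260,665.6
Marlowe Township: ($260,665.6 − $46,500) × 0.00307 = $214,165.6 × 0.00307 = $657.488392
Cedarvale County: ($260,665.6 − $46,500) × 0.01134 = $214,165.6 × 0.01134 = $2,428.637904
City of Linden: $260,665.6 × 0.00934 = $2,434.616704
Northam USD: ($260,665.6 − $46,500) × 0.0128 = $214,165.6 × 0.0128 = $2,741.31968
Total = $8,262.06268

$8,262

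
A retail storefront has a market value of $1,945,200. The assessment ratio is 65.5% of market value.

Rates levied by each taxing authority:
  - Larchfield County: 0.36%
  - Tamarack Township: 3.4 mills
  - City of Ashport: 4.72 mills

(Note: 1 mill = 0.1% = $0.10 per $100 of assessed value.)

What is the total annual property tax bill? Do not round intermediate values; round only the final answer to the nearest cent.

Assessed value = $1,945,200 × 0.655 = $1,274,106
Larchfield County: $1,274,106 × 0.0036 = $4,586.7816
Tamarack Township: $1,274,106 × 0.0034 = $4,331.9604
City of Ashport: $1,274,106 × 0.00472 = $6,013.78032
Total = $14,932.52232

$14,932.52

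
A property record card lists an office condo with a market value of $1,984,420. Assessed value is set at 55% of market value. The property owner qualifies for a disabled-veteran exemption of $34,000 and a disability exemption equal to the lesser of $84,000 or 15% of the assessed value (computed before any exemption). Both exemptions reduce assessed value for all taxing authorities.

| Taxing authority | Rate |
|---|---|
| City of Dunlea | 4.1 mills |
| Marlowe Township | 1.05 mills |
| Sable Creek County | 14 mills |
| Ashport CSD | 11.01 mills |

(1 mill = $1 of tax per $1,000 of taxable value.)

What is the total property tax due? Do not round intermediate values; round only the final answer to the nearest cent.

Assessed value = $1,984,420 × 0.55 = $1,091,431
Disability exemption = min($84,000, 15% × $1,091,431) = min($84,000, $163,714.65) = $84,000 (dollar cap binds)
Taxable value = $1,091,431 − $34,000 − $84,000 = $973,431
City of Dunlea: $973,431 × 0.0041 = $3,991.0671
Marlowe Township: $973,431 × 0.00105 = $1,022.10255
Sable Creek County: $973,431 × 0.014 = $13,628.034
Ashport CSD: $973,431 × 0.01101 = $10,717.47531
Total = $29,358.67896

$29,358.68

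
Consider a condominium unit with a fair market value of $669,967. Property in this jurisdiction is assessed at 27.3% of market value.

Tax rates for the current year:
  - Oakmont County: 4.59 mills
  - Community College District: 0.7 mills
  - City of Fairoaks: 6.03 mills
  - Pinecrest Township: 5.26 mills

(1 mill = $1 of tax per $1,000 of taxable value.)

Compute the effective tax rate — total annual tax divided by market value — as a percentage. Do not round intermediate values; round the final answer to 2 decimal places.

0.45%

Assessed value = $669,967 × 0.273 = $182,900.991
Oakmont County: $182,900.991 × 0.00459 = $839.51554869
Community College District: $182,900.991 × 0.0007 = $128.0306937
City of Fairoaks: $182,900.991 × 0.00603 = $1,102.89297573
Pinecrest Township: $182,900.991 × 0.00526 = $962.05921266
Total tax = $3,032.49843078
Effective rate = $3,032.49843078 ÷ $669,967 = 0.45% of market value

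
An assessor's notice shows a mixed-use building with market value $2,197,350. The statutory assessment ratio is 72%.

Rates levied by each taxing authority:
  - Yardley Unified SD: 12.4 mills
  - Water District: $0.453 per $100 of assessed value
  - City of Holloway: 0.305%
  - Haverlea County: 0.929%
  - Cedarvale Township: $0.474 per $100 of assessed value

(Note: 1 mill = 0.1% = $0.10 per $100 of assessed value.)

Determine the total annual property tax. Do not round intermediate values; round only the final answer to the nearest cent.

$53,806.95

Assessed value = $2,197,350 × 0.72 = $1,582,092
Yardley Unified SD: $1,582,092 × 0.0124 = $19,617.9408
Water District: $1,582,092 × 0.00453 = $7,166.87676
City of Holloway: $1,582,092 × 0.00305 = $4,825.3806
Haverlea County: $1,582,092 × 0.00929 = $14,697.63468
Cedarvale Township: $1,582,092 × 0.00474 = $7,499.11608
Total = $53,806.94892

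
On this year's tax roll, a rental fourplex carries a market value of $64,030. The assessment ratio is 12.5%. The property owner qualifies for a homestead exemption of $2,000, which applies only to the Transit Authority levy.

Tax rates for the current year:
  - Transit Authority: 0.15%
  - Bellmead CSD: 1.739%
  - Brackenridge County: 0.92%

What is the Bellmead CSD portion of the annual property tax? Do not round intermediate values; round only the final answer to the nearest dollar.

$139

Assessed value = $64,030 × 0.125 = $8,003.75
Bellmead CSD taxable value = $8,003.75 (exemption does not apply)
Bellmead CSD levy = $8,003.75 × 0.01739 = $139.1852125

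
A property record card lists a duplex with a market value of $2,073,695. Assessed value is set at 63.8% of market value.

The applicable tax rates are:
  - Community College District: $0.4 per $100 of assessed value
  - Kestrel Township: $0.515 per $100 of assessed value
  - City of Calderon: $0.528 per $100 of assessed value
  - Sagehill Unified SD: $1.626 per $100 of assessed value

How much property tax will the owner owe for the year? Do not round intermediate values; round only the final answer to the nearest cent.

Assessed value = $2,073,695 × 0.638 = $1,323,017.41
Community College District: $1,323,017.41 × 0.004 = $5,292.06964
Kestrel Township: $1,323,017.41 × 0.00515 = $6,813.5396615
City of Calderon: $1,323,017.41 × 0.00528 = $6,985.5319248
Sagehill Unified SD: $1,323,017.41 × 0.01626 = $21,512.2630866
Total = $5,292.06964 + $6,813.5396615 + $6,985.5319248 + $21,512.2630866 = $40,603.4043129

$40,603.40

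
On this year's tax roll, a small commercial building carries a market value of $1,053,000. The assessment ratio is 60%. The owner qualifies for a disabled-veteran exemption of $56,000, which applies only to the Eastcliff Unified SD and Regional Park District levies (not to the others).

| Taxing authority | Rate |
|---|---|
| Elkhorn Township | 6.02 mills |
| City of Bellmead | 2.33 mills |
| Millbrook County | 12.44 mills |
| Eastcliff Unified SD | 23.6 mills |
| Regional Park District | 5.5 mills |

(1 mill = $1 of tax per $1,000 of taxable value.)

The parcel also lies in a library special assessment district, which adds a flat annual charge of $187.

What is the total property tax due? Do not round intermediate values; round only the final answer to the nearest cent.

Assessed value = $1,053,000 × 0.6 = $631,800
Elkhorn Township: $631,800 × 0.00602 = $3,803.436
City of Bellmead: $631,800 × 0.00233 = $1,472.094
Millbrook County: $631,800 × 0.01244 = $7,859.592
Eastcliff Unified SD: ($631,800 − $56,000) × 0.0236 = $575,800 × 0.0236 = $13,588.88
Regional Park District: ($631,800 − $56,000) × 0.0055 = $575,800 × 0.0055 = $3,166.9
Levies subtotal = $29,890.902
Total = $29,890.902 + $187 = $30,077.902

$30,077.90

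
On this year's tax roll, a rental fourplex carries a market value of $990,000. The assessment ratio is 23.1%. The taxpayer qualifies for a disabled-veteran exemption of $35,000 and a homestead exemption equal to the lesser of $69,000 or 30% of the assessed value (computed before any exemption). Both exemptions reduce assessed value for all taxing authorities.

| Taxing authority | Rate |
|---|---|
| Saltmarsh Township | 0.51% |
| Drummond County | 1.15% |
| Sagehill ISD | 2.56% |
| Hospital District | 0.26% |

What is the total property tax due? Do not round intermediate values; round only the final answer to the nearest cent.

$5,603.72

Assessed value = $990,000 × 0.231 = $228,690
Homestead exemption = min($69,000, 30% × $228,690) = min($69,000, $68,607) = $68,607 (percentage binds)
Taxable value = $228,690 − $35,000 − $68,607 = $125,083
Saltmarsh Township: $125,083 × 0.0051 = $637.9233
Drummond County: $125,083 × 0.0115 = $1,438.4545
Sagehill ISD: $125,083 × 0.0256 = $3,202.1248
Hospital District: $125,083 × 0.0026 = $325.2158
Total = $5,603.7184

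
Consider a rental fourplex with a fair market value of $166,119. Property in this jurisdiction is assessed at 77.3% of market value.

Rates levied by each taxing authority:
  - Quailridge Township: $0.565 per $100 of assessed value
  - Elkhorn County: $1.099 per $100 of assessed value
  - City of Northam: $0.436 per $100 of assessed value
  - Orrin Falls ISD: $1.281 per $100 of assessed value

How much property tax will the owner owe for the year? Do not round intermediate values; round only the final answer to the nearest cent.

Assessed value = $166,119 × 0.773 = $128,409.987
Quailridge Township: $128,409.987 × 0.00565 = $725.51642655
Elkhorn County: $128,409.987 × 0.01099 = $1,411.22575713
City of Northam: $128,409.987 × 0.00436 = $559.86754332
Orrin Falls ISD: $128,409.987 × 0.01281 = $1,644.93193347
Total = $725.51642655 + $1,411.22575713 + $559.86754332 + $1,644.93193347 = $4,341.54166047

$4,341.54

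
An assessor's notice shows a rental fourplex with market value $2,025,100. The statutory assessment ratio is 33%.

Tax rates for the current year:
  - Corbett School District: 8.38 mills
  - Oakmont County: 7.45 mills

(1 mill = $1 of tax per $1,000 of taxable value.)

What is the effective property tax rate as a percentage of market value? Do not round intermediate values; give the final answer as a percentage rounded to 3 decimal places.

0.522%

Assessed value = $2,025,100 × 0.33 = $668,283
Corbett School District: $668,283 × 0.00838 = $5,600.21154
Oakmont County: $668,283 × 0.00745 = $4,978.70835
Total tax = $10,578.91989
Effective rate = $10,578.91989 ÷ $2,025,100 = 0.522% of market value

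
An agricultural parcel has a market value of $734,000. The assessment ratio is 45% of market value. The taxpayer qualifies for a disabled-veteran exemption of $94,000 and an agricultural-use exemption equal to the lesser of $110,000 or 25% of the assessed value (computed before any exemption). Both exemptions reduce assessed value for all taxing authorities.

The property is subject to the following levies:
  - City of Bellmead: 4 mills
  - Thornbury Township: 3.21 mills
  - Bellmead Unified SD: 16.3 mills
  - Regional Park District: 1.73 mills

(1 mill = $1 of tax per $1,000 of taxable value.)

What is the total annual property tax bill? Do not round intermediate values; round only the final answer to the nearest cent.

Assessed value = $734,000 × 0.45 = $330,300
Agricultural-use exemption = min($110,000, 25% × $330,300) = min($110,000, $82,575) = $82,575 (percentage binds)
Taxable value = $330,300 − $94,000 − $82,575 = $153,725
City of Bellmead: $153,725 × 0.004 = $614.9
Thornbury Township: $153,725 × 0.00321 = $493.45725
Bellmead Unified SD: $153,725 × 0.0163 = $2,505.7175
Regional Park District: $153,725 × 0.00173 = $265.94425
Total = $3,880.019

$3,880.02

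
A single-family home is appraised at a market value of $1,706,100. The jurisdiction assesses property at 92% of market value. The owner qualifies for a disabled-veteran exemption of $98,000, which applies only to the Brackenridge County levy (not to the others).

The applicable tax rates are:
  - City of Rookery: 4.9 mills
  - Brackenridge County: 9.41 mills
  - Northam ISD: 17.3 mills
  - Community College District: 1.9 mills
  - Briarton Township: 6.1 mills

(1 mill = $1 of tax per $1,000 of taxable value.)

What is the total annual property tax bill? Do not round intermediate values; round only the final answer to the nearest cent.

Assessed value = $1,706,100 × 0.92 = $1,569,612
City of Rookery: $1,569,612 × 0.0049 = $7,691.0988
Brackenridge County: ($1,569,612 − $98,000) × 0.00941 = $1,471,612 × 0.00941 = $13,847.86892
Northam ISD: $1,569,612 × 0.0173 = $27,154.2876
Community College District: $1,569,612 × 0.0019 = $2,982.2628
Briarton Township: $1,569,612 × 0.0061 = $9,574.6332
Total = $61,250.15132

$61,250.15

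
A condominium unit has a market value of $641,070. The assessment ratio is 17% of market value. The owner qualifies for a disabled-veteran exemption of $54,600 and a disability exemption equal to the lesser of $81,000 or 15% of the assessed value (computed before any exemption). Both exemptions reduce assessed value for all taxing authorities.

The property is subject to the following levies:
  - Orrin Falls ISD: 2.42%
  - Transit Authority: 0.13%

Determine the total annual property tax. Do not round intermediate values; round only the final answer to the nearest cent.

$969.88

Assessed value = $641,070 × 0.17 = $108,981.9
Disability exemption = min($81,000, 15% × $108,981.9) = min($81,000, $16,347.285) = $16,347.285 (percentage binds)
Taxable value = $108,981.9 − $54,600 − $16,347.285 = $38,034.615
Orrin Falls ISD: $38,034.615 × 0.0242 = $920.437683
Transit Authority: $38,034.615 × 0.0013 = $49.4449995
Total = $969.8826825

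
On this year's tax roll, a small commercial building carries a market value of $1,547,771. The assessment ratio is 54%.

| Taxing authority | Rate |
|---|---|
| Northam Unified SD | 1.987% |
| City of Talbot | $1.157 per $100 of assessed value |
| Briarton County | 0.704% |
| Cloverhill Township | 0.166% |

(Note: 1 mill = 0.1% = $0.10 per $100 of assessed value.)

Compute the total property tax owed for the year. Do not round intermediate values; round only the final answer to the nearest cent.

$33,548.87

Assessed value = $1,547,771 × 0.54 = $835,796.34
Northam Unified SD: $835,796.34 × 0.01987 = $16,607.2732758
City of Talbot: $835,796.34 × 0.01157 = $9,670.1636538
Briarton County: $835,796.34 × 0.00704 = $5,884.0062336
Cloverhill Township: $835,796.34 × 0.00166 = $1,387.4219244
Total = $33,548.8650876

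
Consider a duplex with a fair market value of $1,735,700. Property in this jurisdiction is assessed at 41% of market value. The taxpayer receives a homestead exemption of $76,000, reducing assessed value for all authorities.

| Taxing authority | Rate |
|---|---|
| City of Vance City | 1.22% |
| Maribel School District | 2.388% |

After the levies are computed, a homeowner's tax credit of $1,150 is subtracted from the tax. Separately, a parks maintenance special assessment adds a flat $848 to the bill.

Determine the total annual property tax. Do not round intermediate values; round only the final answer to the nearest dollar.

Assessed value = $1,735,700 × 0.41 = $711,637
Taxable value = $711,637 − $76,000 = $635,637
City of Vance City: $635,637 × 0.0122 = $7,754.7714
Maribel School District: $635,637 × 0.02388 = $15,179.01156
Levies subtotal = $22,933.78296
After credit = $22,933.78296 − $1,150 = $21,783.78296
Total = $21,783.78296 + $848 = $22,631.78296

$22,632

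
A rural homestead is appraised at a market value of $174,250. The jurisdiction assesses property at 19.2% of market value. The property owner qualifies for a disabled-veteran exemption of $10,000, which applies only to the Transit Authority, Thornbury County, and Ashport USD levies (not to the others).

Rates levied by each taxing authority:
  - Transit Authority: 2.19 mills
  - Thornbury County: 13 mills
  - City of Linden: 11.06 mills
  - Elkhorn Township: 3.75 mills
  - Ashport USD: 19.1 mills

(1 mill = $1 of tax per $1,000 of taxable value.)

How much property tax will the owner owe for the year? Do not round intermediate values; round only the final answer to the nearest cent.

Assessed value = $174,250 × 0.192 = $33,456
Transit Authority: ($33,456 − $10,000) × 0.00219 = $23,456 × 0.00219 = $51.36864
Thornbury County: ($33,456 − $10,000) × 0.013 = $23,456 × 0.013 = $304.928
City of Linden: $33,456 × 0.01106 = $370.02336
Elkhorn Township: $33,456 × 0.00375 = $125.46
Ashport USD: ($33,456 − $10,000) × 0.0191 = $23,456 × 0.0191 = $448.0096
Total = $1,299.7896

$1,299.79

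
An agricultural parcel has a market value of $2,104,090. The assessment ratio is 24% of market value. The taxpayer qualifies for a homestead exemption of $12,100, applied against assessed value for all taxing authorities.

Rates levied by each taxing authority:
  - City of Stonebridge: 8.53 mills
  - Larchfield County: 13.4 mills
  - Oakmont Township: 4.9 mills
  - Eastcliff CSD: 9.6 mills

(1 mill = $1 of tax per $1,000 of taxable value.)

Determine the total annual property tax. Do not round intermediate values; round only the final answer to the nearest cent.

Assessed value = $2,104,090 × 0.24 = $504,981.6
Taxable value = $504,981.6 − $12,100 = $492,881.6
City of Stonebridge: $492,881.6 × 0.00853 = $4,204.280048
Larchfield County: $492,881.6 × 0.0134 = $6,604.61344
Oakmont Township: $492,881.6 × 0.0049 = $2,415.11984
Eastcliff CSD: $492,881.6 × 0.0096 = $4,731.66336
Total = $4,204.280048 + $6,604.61344 + $2,415.11984 + $4,731.66336 = $17,955.676688

$17,955.68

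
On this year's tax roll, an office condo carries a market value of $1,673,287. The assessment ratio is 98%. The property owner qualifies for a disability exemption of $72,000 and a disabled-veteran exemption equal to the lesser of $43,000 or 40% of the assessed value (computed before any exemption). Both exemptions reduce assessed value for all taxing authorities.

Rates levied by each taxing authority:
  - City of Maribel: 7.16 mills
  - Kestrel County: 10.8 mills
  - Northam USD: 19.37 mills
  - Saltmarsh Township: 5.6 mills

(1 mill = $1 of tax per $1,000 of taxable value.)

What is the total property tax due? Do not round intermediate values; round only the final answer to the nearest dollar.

Assessed value = $1,673,287 × 0.98 = $1,639,821.26
Disabled-veteran exemption = min($43,000, 40% × $1,639,821.26) = min($43,000, $655,928.504) = $43,000 (dollar cap binds)
Taxable value = $1,639,821.26 − $72,000 − $43,000 = $1,524,821.26
City of Maribel: $1,524,821.26 × 0.00716 = $10,917.7202216
Kestrel County: $1,524,821.26 × 0.0108 = $16,468.069608
Northam USD: $1,524,821.26 × 0.01937 = $29,535.7878062
Saltmarsh Township: $1,524,821.26 × 0.0056 = $8,538.999056
Total = $65,460.5766918

$65,461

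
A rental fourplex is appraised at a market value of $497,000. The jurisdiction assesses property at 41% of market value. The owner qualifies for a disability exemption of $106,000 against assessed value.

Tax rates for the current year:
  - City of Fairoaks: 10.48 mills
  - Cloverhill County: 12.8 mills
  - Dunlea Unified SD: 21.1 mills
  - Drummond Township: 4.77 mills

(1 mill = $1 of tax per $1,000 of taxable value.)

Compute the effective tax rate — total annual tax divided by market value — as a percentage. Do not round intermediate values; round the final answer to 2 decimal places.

0.97%

Assessed value = $497,000 × 0.41 = $203,770
Taxable value = $203,770 − $106,000 = $97,770
City of Fairoaks: $97,770 × 0.01048 = $1,024.6296
Cloverhill County: $97,770 × 0.0128 = $1,251.456
Dunlea Unified SD: $97,770 × 0.0211 = $2,062.947
Drummond Township: $97,770 × 0.00477 = $466.3629
Total tax = $4,805.3955
Effective rate = $4,805.3955 ÷ $497,000 = 0.97% of market value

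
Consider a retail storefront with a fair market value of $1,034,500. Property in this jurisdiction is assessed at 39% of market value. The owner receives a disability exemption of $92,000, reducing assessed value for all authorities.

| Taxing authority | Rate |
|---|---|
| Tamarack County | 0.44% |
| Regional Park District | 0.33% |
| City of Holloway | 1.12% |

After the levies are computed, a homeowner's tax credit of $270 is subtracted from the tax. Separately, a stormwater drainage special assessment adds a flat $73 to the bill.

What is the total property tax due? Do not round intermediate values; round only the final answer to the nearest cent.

Assessed value = $1,034,500 × 0.39 = $403,455
Taxable value = $403,455 − $92,000 = $311,455
Tamarack County: $311,455 × 0.0044 = $1,370.402
Regional Park District: $311,455 × 0.0033 = $1,027.8015
City of Holloway: $311,455 × 0.0112 = $3,488.296
Levies subtotal = $5,886.4995
After credit = $5,886.4995 − $270 = $5,616.4995
Total = $5,616.4995 + $73 = $5,689.4995

$5,689.50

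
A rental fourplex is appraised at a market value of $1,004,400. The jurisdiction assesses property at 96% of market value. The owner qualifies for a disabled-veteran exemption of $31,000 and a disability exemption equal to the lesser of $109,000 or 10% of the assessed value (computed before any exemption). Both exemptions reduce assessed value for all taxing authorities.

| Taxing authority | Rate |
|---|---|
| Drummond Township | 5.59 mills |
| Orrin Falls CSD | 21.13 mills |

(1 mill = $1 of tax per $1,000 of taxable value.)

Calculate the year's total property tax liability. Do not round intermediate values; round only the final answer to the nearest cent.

Assessed value = $1,004,400 × 0.96 = $964,224
Disability exemption = min($109,000, 10% × $964,224) = min($109,000, $96,422.4) = $96,422.4 (percentage binds)
Taxable value = $964,224 − $31,000 − $96,422.4 = $836,801.6
Drummond Township: $836,801.6 × 0.00559 = $4,677.720944
Orrin Falls CSD: $836,801.6 × 0.02113 = $17,681.617808
Total = $22,359.338752

$22,359.34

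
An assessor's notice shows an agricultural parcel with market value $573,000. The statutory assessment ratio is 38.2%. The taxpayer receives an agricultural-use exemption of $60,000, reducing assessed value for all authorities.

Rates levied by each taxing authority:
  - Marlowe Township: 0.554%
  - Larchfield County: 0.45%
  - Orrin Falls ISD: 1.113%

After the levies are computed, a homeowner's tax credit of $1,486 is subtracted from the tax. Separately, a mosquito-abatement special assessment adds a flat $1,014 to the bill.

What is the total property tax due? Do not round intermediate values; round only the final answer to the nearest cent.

Assessed value = $573,000 × 0.382 = $218,886
Taxable value = $218,886 − $60,000 = $158,886
Marlowe Township: $158,886 × 0.00554 = $880.22844
Larchfield County: $158,886 × 0.0045 = $714.987
Orrin Falls ISD: $158,886 × 0.01113 = $1,768.40118
Levies subtotal = $3,363.61662
After credit = $3,363.61662 − $1,486 = $1,877.61662
Total = $1,877.61662 + $1,014 = $2,891.61662

$2,891.62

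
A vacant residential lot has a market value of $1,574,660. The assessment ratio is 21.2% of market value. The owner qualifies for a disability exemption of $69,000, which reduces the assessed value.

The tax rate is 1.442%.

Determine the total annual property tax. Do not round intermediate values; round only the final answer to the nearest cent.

$3,818.82

Assessed value = $1,574,660 × 0.212 = $333,827.92
Taxable value = $333,827.92 − $69,000 = $264,827.92
Tax = $264,827.92 × 0.01442 = $3,818.8186064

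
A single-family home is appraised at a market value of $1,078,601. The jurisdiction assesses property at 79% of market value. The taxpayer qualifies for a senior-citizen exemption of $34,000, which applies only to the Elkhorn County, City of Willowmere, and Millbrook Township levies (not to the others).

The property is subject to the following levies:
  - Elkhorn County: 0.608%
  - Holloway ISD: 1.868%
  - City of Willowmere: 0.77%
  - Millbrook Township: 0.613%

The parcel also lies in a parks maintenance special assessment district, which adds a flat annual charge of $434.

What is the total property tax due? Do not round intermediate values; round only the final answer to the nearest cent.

$32,639.40

Assessed value = $1,078,601 × 0.79 = $852,094.79
Elkhorn County: ($852,094.79 − $34,000) × 0.00608 = $818,094.79 × 0.00608 = $4,974.0163232
Holloway ISD: $852,094.79 × 0.01868 = $15,917.1306772
City of Willowmere: ($852,094.79 − $34,000) × 0.0077 = $818,094.79 × 0.0077 = $6,299.329883
Millbrook Township: ($852,094.79 − $34,000) × 0.00613 = $818,094.79 × 0.00613 = $5,014.9210627
Levies subtotal = $32,205.3979461
Total = $32,205.3979461 + $434 = $32,639.3979461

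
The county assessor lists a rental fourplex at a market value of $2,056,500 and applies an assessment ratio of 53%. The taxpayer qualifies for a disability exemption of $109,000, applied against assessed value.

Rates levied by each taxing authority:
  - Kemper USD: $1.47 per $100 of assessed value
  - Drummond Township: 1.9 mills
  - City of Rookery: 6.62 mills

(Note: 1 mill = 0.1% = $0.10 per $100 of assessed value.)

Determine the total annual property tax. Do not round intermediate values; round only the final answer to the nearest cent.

$22,777.54

Assessed value = $2,056,500 × 0.53 = $1,089,945
Taxable value = $1,089,945 − $109,000 = $980,945
Kemper USD: $980,945 × 0.0147 = $14,419.8915
Drummond Township: $980,945 × 0.0019 = $1,863.7955
City of Rookery: $980,945 × 0.00662 = $6,493.8559
Total = $22,777.5429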